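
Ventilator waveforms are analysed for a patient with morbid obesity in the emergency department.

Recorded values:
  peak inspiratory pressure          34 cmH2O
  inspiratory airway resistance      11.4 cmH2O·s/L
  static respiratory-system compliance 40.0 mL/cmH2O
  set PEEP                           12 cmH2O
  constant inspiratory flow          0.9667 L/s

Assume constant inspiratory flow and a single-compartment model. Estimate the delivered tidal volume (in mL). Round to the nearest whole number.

439

Equation of motion (constant flow): PIP = Vt/C + R·V̇ + PEEP.
Vt/C = PIP − R·V̇ − PEEP = 34 − 11.02 − 12 = 10.98 cmH2O.
Vt = C × 10.98 = 40.0 × 10.98 = 439.2 mL.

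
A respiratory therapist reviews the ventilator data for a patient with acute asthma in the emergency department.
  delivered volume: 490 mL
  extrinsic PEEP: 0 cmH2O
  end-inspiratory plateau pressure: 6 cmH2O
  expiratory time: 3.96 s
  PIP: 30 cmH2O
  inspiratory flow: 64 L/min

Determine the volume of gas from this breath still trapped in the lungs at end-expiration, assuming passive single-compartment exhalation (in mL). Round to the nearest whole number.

Flow: 64 L/min ÷ 60 = 1.0667 L/s.
R = (PIP − Pplat)/V̇ = (30 − 6) / 1.0667 = 24.0/1.0667 = 22.499 cmH2O·s/L.
C = Vt/(Pplat − PEEP) = 490.0 / (6 − 0) = 490.0/6.0 = 81.667 mL/cmH2O.
τ = R × C = 22.499 × 0.08167 L/cmH2O = 1.837 s.
Fraction remaining = e^(−Te/τ) = e^(−3.96/1.837) = 0.1158.
Trapped volume = 490.0 × 0.1158 = 56.742 mL.

57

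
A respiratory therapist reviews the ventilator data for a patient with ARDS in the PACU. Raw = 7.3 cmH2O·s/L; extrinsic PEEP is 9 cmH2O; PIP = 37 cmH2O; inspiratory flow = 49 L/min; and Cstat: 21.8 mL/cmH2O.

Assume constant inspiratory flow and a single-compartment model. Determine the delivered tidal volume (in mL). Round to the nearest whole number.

480

Flow: 49 L/min ÷ 60 = 0.8167 L/s.
Equation of motion (constant flow): PIP = Vt/C + R·V̇ + PEEP.
Vt/C = PIP − R·V̇ − PEEP = 37 − 5.962 − 9 = 22.038 cmH2O.
Vt = C × 22.038 = 21.8 × 22.038 = 480.43 mL.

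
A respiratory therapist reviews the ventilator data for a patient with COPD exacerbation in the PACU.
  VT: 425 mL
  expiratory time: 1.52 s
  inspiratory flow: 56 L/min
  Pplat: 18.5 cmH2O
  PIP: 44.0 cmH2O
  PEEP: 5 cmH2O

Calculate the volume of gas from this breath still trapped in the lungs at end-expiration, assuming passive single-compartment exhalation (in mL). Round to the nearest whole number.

73

Flow: 56 L/min ÷ 60 = 0.9333 L/s.
R = (PIP − Pplat)/V̇ = (44.0 − 18.5) / 0.9333 = 25.5/0.9333 = 27.322 cmH2O·s/L.
C = Vt/(Pplat − PEEP) = 425.0 / (18.5 − 5) = 425.0/13.5 = 31.481 mL/cmH2O.
τ = R × C = 27.322 × 0.03148 L/cmH2O = 0.8601 s.
Fraction remaining = e^(−Te/τ) = e^(−1.52/0.8601) = 0.1708.
Trapped volume = 425.0 × 0.1708 = 72.59 mL.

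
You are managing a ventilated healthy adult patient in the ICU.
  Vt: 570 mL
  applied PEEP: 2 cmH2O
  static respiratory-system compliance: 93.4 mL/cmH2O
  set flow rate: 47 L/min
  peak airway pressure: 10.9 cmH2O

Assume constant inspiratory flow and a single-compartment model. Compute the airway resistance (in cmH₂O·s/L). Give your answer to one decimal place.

3.6

Flow: 47 L/min ÷ 60 = 0.7833 L/s.
Equation of motion (constant flow): PIP = Vt/C + R·V̇ + PEEP.
R·V̇ = PIP − Vt/C − PEEP = 10.9 − 570/93.4 − 2 = 10.9 − 6.103 − 2 = 2.797 cmH2O.
R = 2.797 / 0.7833 = 3.571 cmH2O·s/L.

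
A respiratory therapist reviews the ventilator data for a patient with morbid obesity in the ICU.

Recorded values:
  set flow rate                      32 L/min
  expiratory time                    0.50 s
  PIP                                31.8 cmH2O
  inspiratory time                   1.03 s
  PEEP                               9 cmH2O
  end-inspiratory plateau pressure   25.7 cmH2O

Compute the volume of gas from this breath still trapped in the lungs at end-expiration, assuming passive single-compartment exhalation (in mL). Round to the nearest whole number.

145

Flow: 32 L/min ÷ 60 = 0.5333 L/s.
Vt = flow × Ti = 0.5333 L/s × 1.03 s × 1000 mL/L = 549.3 mL.
R = (PIP − Pplat)/V̇ = (31.8 − 25.7) / 0.5333 = 6.1/0.5333 = 11.438 cmH2O·s/L.
C = Vt/(Pplat − PEEP) = 549.3 / (25.7 − 9) = 549.3/16.7 = 32.892 mL/cmH2O.
τ = R × C = 11.438 × 0.03289 L/cmH2O = 0.3762 s.
Fraction remaining = e^(−Te/τ) = e^(−0.50/0.3762) = 0.2647.
Trapped volume = 549.3 × 0.2647 = 145.4 mL.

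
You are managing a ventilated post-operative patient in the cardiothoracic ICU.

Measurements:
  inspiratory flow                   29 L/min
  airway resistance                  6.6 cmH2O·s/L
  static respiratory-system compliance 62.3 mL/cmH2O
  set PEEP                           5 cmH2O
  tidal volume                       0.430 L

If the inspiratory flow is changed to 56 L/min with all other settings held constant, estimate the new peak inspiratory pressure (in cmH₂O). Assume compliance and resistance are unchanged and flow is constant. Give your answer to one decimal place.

18.1

Flow: 29 L/min ÷ 60 = 0.4833 L/s.
New flow: 56 L/min ÷ 60 = 0.9333 L/s.
PIP = Vt/C + R·V̇ + PEEP (constant-flow equation of motion).
Only the resistive term changes: ΔPIP = R × ΔV̇ = 6.6 × (0.9333 − 0.4833) = 6.6 × 0.45 = 2.97 cmH2O.
Original PIP = 430/62.3 + 6.6×0.4833 + 5 = 15.092 cmH2O; new PIP = 15.092 + (2.97) = 18.062 cmH2O.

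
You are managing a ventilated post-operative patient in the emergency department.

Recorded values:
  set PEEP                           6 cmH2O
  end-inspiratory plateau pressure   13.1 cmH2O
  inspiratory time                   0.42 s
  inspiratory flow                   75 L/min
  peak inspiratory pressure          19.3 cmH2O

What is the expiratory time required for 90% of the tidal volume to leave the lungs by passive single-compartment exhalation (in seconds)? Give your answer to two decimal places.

Flow: 75 L/min ÷ 60 = 1.25 L/s.
Vt = flow × Ti = 1.25 L/s × 0.42 s × 1000 mL/L = 525.0 mL.
R = (PIP − Pplat)/V̇ = (19.3 − 13.1) / 1.25 = 6.2/1.25 = 4.96 cmH2O·s/L.
C = Vt/(Pplat − PEEP) = 525.0 / (13.1 − 6) = 525.0/7.1 = 73.944 mL/cmH2O.
τ = R × C = 4.96 × 0.07394 L/cmH2O = 0.3667 s.
t = −τ·ln(1 − 0.90) = −0.3667·ln(0.1) = 0.8444 s.

0.84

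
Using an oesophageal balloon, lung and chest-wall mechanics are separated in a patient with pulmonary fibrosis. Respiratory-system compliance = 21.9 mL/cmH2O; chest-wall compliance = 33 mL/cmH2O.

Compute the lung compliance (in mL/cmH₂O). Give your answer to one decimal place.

1/CL = 1/Crs − 1/Ccw.
1/CL = 1/21.9 − 1/33 = 0.01536.
CL = 65.104 mL/cmH2O.

65.1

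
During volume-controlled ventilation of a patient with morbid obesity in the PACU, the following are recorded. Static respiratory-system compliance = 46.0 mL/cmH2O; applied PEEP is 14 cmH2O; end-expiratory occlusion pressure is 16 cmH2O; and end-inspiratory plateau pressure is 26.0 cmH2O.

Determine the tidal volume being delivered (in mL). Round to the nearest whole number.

460

End-expiratory occlusion gives total PEEP = 16 cmH2O (intrinsic PEEP = 16 − 14 = 2). Use total PEEP for the elastic gradient.
Vt = Cstat × (Pplat − PEEPtotal) = 46.0 × (26.0 − 16) = 46.0 × 10.0 = 460.0 mL.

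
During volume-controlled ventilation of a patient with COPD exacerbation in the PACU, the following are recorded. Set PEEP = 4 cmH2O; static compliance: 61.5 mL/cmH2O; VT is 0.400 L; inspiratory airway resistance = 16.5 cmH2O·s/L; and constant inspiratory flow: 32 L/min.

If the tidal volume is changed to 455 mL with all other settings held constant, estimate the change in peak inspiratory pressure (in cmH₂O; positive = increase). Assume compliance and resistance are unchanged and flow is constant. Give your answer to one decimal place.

PIP = Vt/C + R·V̇ + PEEP (constant-flow equation of motion).
Only the elastic term changes: ΔPIP = ΔVt / C = (455 − 400) / 61.5 = 0.8943 cmH2O.

0.9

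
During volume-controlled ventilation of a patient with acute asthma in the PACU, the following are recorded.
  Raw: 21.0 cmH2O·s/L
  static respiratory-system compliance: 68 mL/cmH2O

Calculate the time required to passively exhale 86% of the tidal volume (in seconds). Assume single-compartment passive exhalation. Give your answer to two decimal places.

τ = R × C = 21.0 × 68 mL/cmH2O = 21.0 × 0.068 L/cmH2O = 1.428 s.
Exhaled fraction f = 1 − e^(−t/τ) → t = −τ·ln(1 − f) = −1.428·ln(0.14) = 2.808 s.

2.81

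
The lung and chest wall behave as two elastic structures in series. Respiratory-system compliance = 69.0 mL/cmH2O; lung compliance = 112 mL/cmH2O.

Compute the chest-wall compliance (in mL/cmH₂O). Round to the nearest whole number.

180

1/Ccw = 1/Crs − 1/CL.
1/Ccw = 1/69.0 − 1/112 = 0.005564.
Ccw = 179.73 mL/cmH2O.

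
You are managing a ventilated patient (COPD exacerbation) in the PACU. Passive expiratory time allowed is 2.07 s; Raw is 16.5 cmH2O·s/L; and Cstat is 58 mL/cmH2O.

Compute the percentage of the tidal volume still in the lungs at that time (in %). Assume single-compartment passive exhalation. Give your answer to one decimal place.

11.5

τ = R × C = 16.5 × 58 mL/cmH2O = 16.5 × 0.058 L/cmH2O = 0.957 s.
Passive exhalation: V(t)/V₀ = e^(−t/τ) = e^(−2.07/0.957) = 0.115.
Fraction remaining = 0.115 → 11.5%.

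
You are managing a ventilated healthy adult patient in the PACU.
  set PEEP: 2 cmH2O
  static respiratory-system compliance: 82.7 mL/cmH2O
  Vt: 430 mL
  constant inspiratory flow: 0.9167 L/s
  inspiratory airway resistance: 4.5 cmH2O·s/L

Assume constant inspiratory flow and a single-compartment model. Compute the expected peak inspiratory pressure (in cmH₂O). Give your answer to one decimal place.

11.3

Equation of motion (constant flow): PIP = Vt/C + R·V̇ + PEEP.
PIP = 430/82.7 + 4.5×0.9167 + 2 = 5.2 + 4.125 + 2 = 11.325 cmH2O.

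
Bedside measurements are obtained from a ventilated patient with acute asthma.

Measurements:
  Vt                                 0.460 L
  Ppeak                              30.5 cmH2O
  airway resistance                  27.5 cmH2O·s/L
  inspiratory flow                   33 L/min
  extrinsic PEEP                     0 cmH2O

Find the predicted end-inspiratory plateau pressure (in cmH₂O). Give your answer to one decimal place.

15.4

Flow: 33 L/min ÷ 60 = 0.55 L/s.
Pplat = PIP − Raw × flow = 30.5 − 27.5 × 0.55 = 30.5 − 15.125 = 15.375 cmH2O.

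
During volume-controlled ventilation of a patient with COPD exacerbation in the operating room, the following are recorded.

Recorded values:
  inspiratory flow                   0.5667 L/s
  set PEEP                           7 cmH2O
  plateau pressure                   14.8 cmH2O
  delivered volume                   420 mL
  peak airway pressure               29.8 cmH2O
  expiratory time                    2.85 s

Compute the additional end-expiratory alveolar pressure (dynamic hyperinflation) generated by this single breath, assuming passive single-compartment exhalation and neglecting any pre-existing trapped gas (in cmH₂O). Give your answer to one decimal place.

R = (PIP − Pplat)/V̇ = (29.8 − 14.8) / 0.5667 = 15.0/0.5667 = 26.469 cmH2O·s/L.
C = Vt/(Pplat − PEEP) = 420.0 / (14.8 − 7) = 420.0/7.8 = 53.846 mL/cmH2O.
τ = R × C = 26.469 × 0.05385 L/cmH2O = 1.425 s.
Fraction remaining = e^(−Te/τ) = e^(−2.85/1.425) = 0.1353; trapped volume = 420.0 × 0.1353 = 56.826 mL.
Additional alveolar pressure from trapping ≈ V_trapped / C = 56.826 / 53.846 = 1.055 cmH2O.

1.1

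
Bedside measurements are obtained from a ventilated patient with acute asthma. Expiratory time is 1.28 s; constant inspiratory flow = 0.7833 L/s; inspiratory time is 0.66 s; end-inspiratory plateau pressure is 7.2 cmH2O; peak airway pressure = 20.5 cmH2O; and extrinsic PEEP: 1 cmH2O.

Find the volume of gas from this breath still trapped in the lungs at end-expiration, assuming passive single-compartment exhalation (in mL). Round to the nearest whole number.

Vt = flow × Ti = 0.7833 L/s × 0.66 s × 1000 mL/L = 516.98 mL.
R = (PIP − Pplat)/V̇ = (20.5 − 7.2) / 0.7833 = 13.3/0.7833 = 16.979 cmH2O·s/L.
C = Vt/(Pplat − PEEP) = 516.98 / (7.2 − 1) = 516.98/6.2 = 83.384 mL/cmH2O.
τ = R × C = 16.979 × 0.08338 L/cmH2O = 1.416 s.
Fraction remaining = e^(−Te/τ) = e^(−1.28/1.416) = 0.405.
Trapped volume = 516.98 × 0.405 = 209.38 mL.

209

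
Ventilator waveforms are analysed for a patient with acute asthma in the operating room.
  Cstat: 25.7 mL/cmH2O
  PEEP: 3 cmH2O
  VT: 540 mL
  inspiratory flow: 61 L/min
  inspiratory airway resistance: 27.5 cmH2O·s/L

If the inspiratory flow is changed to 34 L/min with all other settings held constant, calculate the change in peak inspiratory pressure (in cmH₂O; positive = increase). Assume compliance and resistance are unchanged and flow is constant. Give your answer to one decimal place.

Flow: 61 L/min ÷ 60 = 1.0167 L/s.
New flow: 34 L/min ÷ 60 = 0.5667 L/s.
PIP = Vt/C + R·V̇ + PEEP (constant-flow equation of motion).
Only the resistive term changes: ΔPIP = R × ΔV̇ = 27.5 × (0.5667 − 1.0167) = 27.5 × -0.45 = -12.375 cmH2O.

-12.4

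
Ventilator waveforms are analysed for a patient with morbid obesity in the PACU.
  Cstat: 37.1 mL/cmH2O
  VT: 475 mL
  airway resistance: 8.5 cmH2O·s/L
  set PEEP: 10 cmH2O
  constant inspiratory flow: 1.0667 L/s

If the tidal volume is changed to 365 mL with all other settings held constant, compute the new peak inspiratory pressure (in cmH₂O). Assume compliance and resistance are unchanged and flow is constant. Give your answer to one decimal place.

PIP = Vt/C + R·V̇ + PEEP (constant-flow equation of motion).
Only the elastic term changes: ΔPIP = ΔVt / C = (365 − 475) / 37.1 = -2.965 cmH2O.
Original PIP = 475/37.1 + 8.5×1.0667 + 10 = 31.87 cmH2O; new PIP = 31.87 + (-2.965) = 28.905 cmH2O.

28.9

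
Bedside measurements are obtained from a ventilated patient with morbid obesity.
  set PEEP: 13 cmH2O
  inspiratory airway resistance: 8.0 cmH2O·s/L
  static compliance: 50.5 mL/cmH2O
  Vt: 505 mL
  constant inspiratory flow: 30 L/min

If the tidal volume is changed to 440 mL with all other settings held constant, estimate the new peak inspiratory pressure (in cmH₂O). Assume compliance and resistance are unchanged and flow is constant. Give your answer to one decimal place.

Flow: 30 L/min ÷ 60 = 0.5 L/s.
PIP = Vt/C + R·V̇ + PEEP (constant-flow equation of motion).
Only the elastic term changes: ΔPIP = ΔVt / C = (440 − 505) / 50.5 = -1.287 cmH2O.
Original PIP = 505/50.5 + 8.0×0.5 + 13 = 27.0 cmH2O; new PIP = 27.0 + (-1.287) = 25.713 cmH2O.

25.7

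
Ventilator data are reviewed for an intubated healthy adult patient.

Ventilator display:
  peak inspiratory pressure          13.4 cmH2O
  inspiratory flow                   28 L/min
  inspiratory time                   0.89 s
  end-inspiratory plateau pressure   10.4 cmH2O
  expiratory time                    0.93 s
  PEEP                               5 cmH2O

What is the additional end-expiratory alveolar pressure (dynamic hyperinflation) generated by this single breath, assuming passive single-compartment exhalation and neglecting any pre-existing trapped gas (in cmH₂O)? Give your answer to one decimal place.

0.8

Flow: 28 L/min ÷ 60 = 0.4667 L/s.
Vt = flow × Ti = 0.4667 L/s × 0.89 s × 1000 mL/L = 415.36 mL.
R = (PIP − Pplat)/V̇ = (13.4 − 10.4) / 0.4667 = 3.0/0.4667 = 6.428 cmH2O·s/L.
C = Vt/(Pplat − PEEP) = 415.36 / (10.4 − 5) = 415.36/5.4 = 76.919 mL/cmH2O.
τ = R × C = 6.428 × 0.07692 L/cmH2O = 0.4944 s.
Fraction remaining = e^(−Te/τ) = e^(−0.93/0.4944) = 0.1524; trapped volume = 415.36 × 0.1524 = 63.301 mL.
Additional alveolar pressure from trapping ≈ V_trapped / C = 63.301 / 76.919 = 0.823 cmH2O.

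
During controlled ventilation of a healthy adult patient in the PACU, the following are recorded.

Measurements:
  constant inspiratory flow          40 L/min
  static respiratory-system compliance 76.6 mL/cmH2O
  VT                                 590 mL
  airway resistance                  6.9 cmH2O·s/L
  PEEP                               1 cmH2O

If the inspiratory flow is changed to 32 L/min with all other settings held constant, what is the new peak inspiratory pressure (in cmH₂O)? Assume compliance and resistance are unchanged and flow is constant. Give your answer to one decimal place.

12.4

Flow: 40 L/min ÷ 60 = 0.6667 L/s.
New flow: 32 L/min ÷ 60 = 0.5333 L/s.
PIP = Vt/C + R·V̇ + PEEP (constant-flow equation of motion).
Only the resistive term changes: ΔPIP = R × ΔV̇ = 6.9 × (0.5333 − 0.6667) = 6.9 × -0.1334 = -0.9205 cmH2O.
Original PIP = 590/76.6 + 6.9×0.6667 + 1 = 13.303 cmH2O; new PIP = 13.303 + (-0.9205) = 12.383 cmH2O.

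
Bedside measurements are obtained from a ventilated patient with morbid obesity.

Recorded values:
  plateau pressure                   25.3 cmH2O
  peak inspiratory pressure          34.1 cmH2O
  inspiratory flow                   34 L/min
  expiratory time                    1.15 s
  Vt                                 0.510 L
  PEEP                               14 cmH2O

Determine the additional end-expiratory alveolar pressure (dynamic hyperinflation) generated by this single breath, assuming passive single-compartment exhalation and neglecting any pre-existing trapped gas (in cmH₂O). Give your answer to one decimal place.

Flow: 34 L/min ÷ 60 = 0.5667 L/s.
R = (PIP − Pplat)/V̇ = (34.1 − 25.3) / 0.5667 = 8.8/0.5667 = 15.528 cmH2O·s/L.
C = Vt/(Pplat − PEEP) = 510.0 / (25.3 − 14) = 510.0/11.3 = 45.133 mL/cmH2O.
τ = R × C = 15.528 × 0.04513 L/cmH2O = 0.7008 s.
Fraction remaining = e^(−Te/τ) = e^(−1.15/0.7008) = 0.1938; trapped volume = 510.0 × 0.1938 = 98.838 mL.
Additional alveolar pressure from trapping ≈ V_trapped / C = 98.838 / 45.133 = 2.19 cmH2O.

2.2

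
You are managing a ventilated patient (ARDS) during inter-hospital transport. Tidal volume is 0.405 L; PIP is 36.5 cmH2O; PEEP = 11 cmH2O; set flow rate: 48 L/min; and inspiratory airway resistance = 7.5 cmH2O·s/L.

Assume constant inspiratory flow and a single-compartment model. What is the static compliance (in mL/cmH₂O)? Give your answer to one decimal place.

20.8

Flow: 48 L/min ÷ 60 = 0.8 L/s.
Equation of motion (constant flow): PIP = Vt/C + R·V̇ + PEEP.
Vt/C = PIP − R·V̇ − PEEP = 36.5 − 7.5×0.8 − 11 = 36.5 − 6.0 − 11 = 19.5 cmH2O.
C = Vt / 19.5 = 405 / 19.5 = 20.769 mL/cmH2O.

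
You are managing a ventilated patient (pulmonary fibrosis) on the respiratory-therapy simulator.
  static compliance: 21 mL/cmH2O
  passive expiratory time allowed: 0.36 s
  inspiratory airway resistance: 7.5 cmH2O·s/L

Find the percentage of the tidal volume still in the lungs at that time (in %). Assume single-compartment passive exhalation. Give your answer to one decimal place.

10.2

τ = R × C = 7.5 × 21 mL/cmH2O = 7.5 × 0.021 L/cmH2O = 0.1575 s.
Passive exhalation: V(t)/V₀ = e^(−t/τ) = e^(−0.36/0.1575) = 0.1017.
Fraction remaining = 0.1017 → 10.17%.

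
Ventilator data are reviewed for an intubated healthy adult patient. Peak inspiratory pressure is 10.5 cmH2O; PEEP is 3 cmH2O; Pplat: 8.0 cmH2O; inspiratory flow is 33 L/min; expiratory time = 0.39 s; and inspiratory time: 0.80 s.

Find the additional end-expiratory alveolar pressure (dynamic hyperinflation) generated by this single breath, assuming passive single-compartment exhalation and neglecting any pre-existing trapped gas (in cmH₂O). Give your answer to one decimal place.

Flow: 33 L/min ÷ 60 = 0.55 L/s.
Vt = flow × Ti = 0.55 L/s × 0.80 s × 1000 mL/L = 440.0 mL.
R = (PIP − Pplat)/V̇ = (10.5 − 8.0) / 0.55 = 2.5/0.55 = 4.545 cmH2O·s/L.
C = Vt/(Pplat − PEEP) = 440.0 / (8.0 − 3) = 440.0/5.0 = 88.0 mL/cmH2O.
τ = R × C = 4.545 × 0.088 L/cmH2O = 0.4 s.
Fraction remaining = e^(−Te/τ) = e^(−0.39/0.4) = 0.3772; trapped volume = 440.0 × 0.3772 = 165.97 mL.
Additional alveolar pressure from trapping ≈ V_trapped / C = 165.97 / 88.0 = 1.886 cmH2O.

1.9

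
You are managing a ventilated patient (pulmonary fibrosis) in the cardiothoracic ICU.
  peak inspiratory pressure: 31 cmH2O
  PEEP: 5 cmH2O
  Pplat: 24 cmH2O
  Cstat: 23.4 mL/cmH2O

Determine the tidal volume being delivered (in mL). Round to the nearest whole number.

Vt = Cstat × (Pplat − PEEP) = 23.4 × (24 − 5) = 23.4 × 19.0 = 444.6 mL.

445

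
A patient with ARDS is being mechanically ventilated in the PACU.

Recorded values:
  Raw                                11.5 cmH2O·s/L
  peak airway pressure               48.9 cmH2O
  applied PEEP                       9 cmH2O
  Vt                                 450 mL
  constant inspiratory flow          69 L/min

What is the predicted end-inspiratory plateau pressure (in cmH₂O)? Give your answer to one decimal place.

Flow: 69 L/min ÷ 60 = 1.15 L/s.
Pplat = PIP − Raw × flow = 48.9 − 11.5 × 1.15 = 48.9 − 13.225 = 35.675 cmH2O.

35.7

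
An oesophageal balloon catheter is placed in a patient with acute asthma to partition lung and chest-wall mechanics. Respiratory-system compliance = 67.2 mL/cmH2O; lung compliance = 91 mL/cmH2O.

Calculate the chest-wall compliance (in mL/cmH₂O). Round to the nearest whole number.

257

1/Ccw = 1/Crs − 1/CL.
1/Ccw = 1/67.2 − 1/91 = 0.003892.
Ccw = 256.94 mL/cmH2O.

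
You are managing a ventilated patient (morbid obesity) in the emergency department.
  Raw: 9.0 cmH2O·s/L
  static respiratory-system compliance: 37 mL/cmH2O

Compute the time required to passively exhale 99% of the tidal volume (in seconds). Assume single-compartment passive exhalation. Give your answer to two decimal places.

τ = R × C = 9.0 × 37 mL/cmH2O = 9.0 × 0.037 L/cmH2O = 0.333 s.
Exhaled fraction f = 1 − e^(−t/τ) → t = −τ·ln(1 − f) = −0.333·ln(0.01) = 1.534 s.

1.53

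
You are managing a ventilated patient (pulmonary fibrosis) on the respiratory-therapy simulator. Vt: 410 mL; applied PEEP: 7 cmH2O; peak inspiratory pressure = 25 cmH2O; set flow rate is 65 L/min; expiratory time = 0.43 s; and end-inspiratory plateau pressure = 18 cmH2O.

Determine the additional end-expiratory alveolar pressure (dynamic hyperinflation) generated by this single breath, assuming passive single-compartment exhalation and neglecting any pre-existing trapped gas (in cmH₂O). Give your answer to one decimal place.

1.8

Flow: 65 L/min ÷ 60 = 1.0833 L/s.
R = (PIP − Pplat)/V̇ = (25 − 18) / 1.0833 = 7.0/1.0833 = 6.462 cmH2O·s/L.
C = Vt/(Pplat − PEEP) = 410.0 / (18 − 7) = 410.0/11.0 = 37.273 mL/cmH2O.
τ = R × C = 6.462 × 0.03727 L/cmH2O = 0.2408 s.
Fraction remaining = e^(−Te/τ) = e^(−0.43/0.2408) = 0.1677; trapped volume = 410.0 × 0.1677 = 68.757 mL.
Additional alveolar pressure from trapping ≈ V_trapped / C = 68.757 / 37.273 = 1.845 cmH2O.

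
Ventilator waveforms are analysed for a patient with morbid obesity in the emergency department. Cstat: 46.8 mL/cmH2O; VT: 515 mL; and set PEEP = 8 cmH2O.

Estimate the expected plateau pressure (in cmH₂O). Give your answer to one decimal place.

19.0

Pplat = PEEP + Vt / Cstat = 8 + 515 / 46.8 = 8 + 11.004 = 19.004 cmH2O.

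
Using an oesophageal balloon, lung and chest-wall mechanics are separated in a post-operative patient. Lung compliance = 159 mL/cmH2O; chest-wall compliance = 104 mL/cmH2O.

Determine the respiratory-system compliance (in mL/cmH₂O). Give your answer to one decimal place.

62.9

Lung and chest wall are elastances in series: 1/Crs = 1/CL + 1/Ccw.
1/Crs = 1/159 + 1/104 = 0.0159.
Crs = 62.893 mL/cmH2O.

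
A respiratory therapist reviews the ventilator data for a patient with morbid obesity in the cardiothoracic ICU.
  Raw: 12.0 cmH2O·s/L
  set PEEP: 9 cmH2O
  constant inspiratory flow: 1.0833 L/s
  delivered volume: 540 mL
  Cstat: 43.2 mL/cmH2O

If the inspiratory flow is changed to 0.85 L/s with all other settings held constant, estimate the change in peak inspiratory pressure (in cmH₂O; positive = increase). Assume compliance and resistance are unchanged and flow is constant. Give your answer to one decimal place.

-2.8

PIP = Vt/C + R·V̇ + PEEP (constant-flow equation of motion).
Only the resistive term changes: ΔPIP = R × ΔV̇ = 12.0 × (0.85 − 1.0833) = 12.0 × -0.2333 = -2.8 cmH2O.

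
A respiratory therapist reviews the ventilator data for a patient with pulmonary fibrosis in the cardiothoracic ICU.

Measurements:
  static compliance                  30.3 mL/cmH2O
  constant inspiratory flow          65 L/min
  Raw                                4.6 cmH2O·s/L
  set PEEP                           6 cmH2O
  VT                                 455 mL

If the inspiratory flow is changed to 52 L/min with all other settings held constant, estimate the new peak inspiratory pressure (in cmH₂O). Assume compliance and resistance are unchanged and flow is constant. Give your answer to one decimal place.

Flow: 65 L/min ÷ 60 = 1.0833 L/s.
New flow: 52 L/min ÷ 60 = 0.8667 L/s.
PIP = Vt/C + R·V̇ + PEEP (constant-flow equation of motion).
Only the resistive term changes: ΔPIP = R × ΔV̇ = 4.6 × (0.8667 − 1.0833) = 4.6 × -0.2166 = -0.9964 cmH2O.
Original PIP = 455/30.3 + 4.6×1.0833 + 6 = 26.0 cmH2O; new PIP = 26.0 + (-0.9964) = 25.004 cmH2O.

25.0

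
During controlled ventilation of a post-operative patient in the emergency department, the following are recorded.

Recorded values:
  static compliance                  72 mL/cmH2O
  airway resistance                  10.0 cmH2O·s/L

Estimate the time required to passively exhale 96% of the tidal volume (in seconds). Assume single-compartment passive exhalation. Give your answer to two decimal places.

2.32

τ = R × C = 10.0 × 72 mL/cmH2O = 10.0 × 0.072 L/cmH2O = 0.72 s.
Exhaled fraction f = 1 − e^(−t/τ) → t = −τ·ln(1 − f) = −0.72·ln(0.04) = 2.318 s.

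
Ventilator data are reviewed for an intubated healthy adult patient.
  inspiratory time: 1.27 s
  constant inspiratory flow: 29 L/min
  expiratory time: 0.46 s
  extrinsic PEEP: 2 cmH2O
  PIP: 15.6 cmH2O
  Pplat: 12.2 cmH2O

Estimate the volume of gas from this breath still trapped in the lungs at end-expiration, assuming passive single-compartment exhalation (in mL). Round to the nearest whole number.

Flow: 29 L/min ÷ 60 = 0.4833 L/s.
Vt = flow × Ti = 0.4833 L/s × 1.27 s × 1000 mL/L = 613.79 mL.
R = (PIP − Pplat)/V̇ = (15.6 − 12.2) / 0.4833 = 3.4/0.4833 = 7.035 cmH2O·s/L.
C = Vt/(Pplat − PEEP) = 613.79 / (12.2 − 2) = 613.79/10.2 = 60.175 mL/cmH2O.
τ = R × C = 7.035 × 0.06018 L/cmH2O = 0.4234 s.
Fraction remaining = e^(−Te/τ) = e^(−0.46/0.4234) = 0.3374.
Trapped volume = 613.79 × 0.3374 = 207.09 mL.

207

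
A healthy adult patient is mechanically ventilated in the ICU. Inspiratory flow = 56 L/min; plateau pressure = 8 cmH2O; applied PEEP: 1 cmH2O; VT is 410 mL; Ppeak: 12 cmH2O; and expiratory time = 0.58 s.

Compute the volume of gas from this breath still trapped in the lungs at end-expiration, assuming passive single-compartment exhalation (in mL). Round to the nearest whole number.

Flow: 56 L/min ÷ 60 = 0.9333 L/s.
R = (PIP − Pplat)/V̇ = (12 − 8) / 0.9333 = 4.0/0.9333 = 4.286 cmH2O·s/L.
C = Vt/(Pplat − PEEP) = 410.0 / (8 − 1) = 410.0/7.0 = 58.571 mL/cmH2O.
τ = R × C = 4.286 × 0.05857 L/cmH2O = 0.251 s.
Fraction remaining = e^(−Te/τ) = e^(−0.58/0.251) = 0.09919.
Trapped volume = 410.0 × 0.09919 = 40.668 mL.

41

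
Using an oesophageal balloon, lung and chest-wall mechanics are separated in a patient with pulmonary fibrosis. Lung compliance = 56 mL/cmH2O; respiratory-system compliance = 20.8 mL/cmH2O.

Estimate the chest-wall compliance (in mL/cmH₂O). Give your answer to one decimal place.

1/Ccw = 1/Crs − 1/CL.
1/Ccw = 1/20.8 − 1/56 = 0.03022.
Ccw = 33.091 mL/cmH2O.

33.1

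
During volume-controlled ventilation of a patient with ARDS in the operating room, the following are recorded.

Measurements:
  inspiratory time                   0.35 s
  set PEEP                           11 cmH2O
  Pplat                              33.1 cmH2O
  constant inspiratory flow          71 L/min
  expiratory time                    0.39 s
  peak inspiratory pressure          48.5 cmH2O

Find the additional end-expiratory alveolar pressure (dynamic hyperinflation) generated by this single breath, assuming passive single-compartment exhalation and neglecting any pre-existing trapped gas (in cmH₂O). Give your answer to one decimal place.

Flow: 71 L/min ÷ 60 = 1.1833 L/s.
Vt = flow × Ti = 1.1833 L/s × 0.35 s × 1000 mL/L = 414.16 mL.
R = (PIP − Pplat)/V̇ = (48.5 − 33.1) / 1.1833 = 15.4/1.1833 = 13.014 cmH2O·s/L.
C = Vt/(Pplat − PEEP) = 414.16 / (33.1 − 11) = 414.16/22.1 = 18.74 mL/cmH2O.
τ = R × C = 13.014 × 0.01874 L/cmH2O = 0.2439 s.
Fraction remaining = e^(−Te/τ) = e^(−0.39/0.2439) = 0.2021; trapped volume = 414.16 × 0.2021 = 83.702 mL.
Additional alveolar pressure from trapping ≈ V_trapped / C = 83.702 / 18.74 = 4.466 cmH2O.

4.5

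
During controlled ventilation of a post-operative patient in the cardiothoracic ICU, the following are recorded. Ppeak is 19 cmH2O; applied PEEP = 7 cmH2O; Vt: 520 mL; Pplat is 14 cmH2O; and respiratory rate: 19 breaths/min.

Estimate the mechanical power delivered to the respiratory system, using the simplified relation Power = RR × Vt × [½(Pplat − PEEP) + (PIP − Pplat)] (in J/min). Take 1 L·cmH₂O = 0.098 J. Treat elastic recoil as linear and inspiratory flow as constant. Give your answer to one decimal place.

Per-breath work = Vt × [½(Pplat−PEEP) + (PIP−Pplat)] = 0.520 × [0.5×7.0 + 5.0] = 0.520 × 8.5 = 4.42 L·cmH2O.
Power = 19 × 4.42 = 83.98 L·cmH2O/min.
× 0.098 J/(L·cmH2O) → 8.23 J/min.

8.2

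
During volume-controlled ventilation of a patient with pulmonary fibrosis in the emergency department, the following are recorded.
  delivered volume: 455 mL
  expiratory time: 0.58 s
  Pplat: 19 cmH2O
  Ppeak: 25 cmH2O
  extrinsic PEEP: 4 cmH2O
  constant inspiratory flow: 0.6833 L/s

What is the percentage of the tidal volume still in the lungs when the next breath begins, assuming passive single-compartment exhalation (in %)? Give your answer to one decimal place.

11.3

R = (PIP − Pplat)/V̇ = (25 − 19) / 0.6833 = 6.0/0.6833 = 8.781 cmH2O·s/L.
C = Vt/(Pplat − PEEP) = 455.0 / (19 − 4) = 455.0/15.0 = 30.333 mL/cmH2O.
τ = R × C = 8.781 × 0.03033 L/cmH2O = 0.2663 s.
Fraction remaining at end-expiration = e^(−Te/τ) = e^(−0.58/0.2663) = 0.1133 → 11.33%.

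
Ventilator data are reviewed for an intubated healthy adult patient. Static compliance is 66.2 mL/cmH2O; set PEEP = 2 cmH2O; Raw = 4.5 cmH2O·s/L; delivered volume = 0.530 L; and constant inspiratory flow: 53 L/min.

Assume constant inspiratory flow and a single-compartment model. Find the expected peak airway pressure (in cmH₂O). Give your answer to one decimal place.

14.0

Flow: 53 L/min ÷ 60 = 0.8833 L/s.
Equation of motion (constant flow): PIP = Vt/C + R·V̇ + PEEP.
PIP = 530/66.2 + 4.5×0.8833 + 2 = 8.006 + 3.975 + 2 = 13.981 cmH2O.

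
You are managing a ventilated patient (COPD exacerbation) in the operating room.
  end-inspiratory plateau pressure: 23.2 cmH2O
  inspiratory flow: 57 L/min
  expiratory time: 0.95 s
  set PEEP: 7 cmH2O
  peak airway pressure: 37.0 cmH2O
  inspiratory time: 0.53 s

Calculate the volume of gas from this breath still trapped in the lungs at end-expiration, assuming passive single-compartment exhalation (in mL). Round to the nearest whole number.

61

Flow: 57 L/min ÷ 60 = 0.95 L/s.
Vt = flow × Ti = 0.95 L/s × 0.53 s × 1000 mL/L = 503.5 mL.
R = (PIP − Pplat)/V̇ = (37.0 − 23.2) / 0.95 = 13.8/0.95 = 14.526 cmH2O·s/L.
C = Vt/(Pplat − PEEP) = 503.5 / (23.2 − 7) = 503.5/16.2 = 31.08 mL/cmH2O.
τ = R × C = 14.526 × 0.03108 L/cmH2O = 0.4515 s.
Fraction remaining = e^(−Te/τ) = e^(−0.95/0.4515) = 0.122.
Trapped volume = 503.5 × 0.122 = 61.427 mL.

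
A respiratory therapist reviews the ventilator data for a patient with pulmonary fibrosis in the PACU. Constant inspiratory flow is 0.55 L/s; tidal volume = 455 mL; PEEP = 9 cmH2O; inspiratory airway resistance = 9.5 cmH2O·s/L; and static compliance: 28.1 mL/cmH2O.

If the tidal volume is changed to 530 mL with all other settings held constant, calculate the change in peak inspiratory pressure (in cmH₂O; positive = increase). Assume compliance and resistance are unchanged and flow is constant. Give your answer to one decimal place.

PIP = Vt/C + R·V̇ + PEEP (constant-flow equation of motion).
Only the elastic term changes: ΔPIP = ΔVt / C = (530 − 455) / 28.1 = 2.669 cmH2O.

2.7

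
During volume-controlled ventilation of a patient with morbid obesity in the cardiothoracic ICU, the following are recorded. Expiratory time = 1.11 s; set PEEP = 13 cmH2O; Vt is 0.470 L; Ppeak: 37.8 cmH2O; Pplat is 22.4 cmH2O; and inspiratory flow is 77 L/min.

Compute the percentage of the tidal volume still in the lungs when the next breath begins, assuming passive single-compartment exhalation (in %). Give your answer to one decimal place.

15.7

Flow: 77 L/min ÷ 60 = 1.2833 L/s.
R = (PIP − Pplat)/V̇ = (37.8 − 22.4) / 1.2833 = 15.4/1.2833 = 12.0 cmH2O·s/L.
C = Vt/(Pplat − PEEP) = 470.0 / (22.4 − 13) = 470.0/9.4 = 50.0 mL/cmH2O.
τ = R × C = 12.0 × 0.05 L/cmH2O = 0.6 s.
Fraction remaining at end-expiration = e^(−Te/τ) = e^(−1.11/0.6) = 0.1572 → 15.72%.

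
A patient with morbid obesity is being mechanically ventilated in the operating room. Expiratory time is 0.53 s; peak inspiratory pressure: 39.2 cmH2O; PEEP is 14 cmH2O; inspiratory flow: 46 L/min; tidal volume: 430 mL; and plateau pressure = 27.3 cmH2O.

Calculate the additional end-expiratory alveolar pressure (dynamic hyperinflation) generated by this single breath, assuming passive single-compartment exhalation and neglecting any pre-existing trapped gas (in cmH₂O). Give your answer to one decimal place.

Flow: 46 L/min ÷ 60 = 0.7667 L/s.
R = (PIP − Pplat)/V̇ = (39.2 − 27.3) / 0.7667 = 11.9/0.7667 = 15.521 cmH2O·s/L.
C = Vt/(Pplat − PEEP) = 430.0 / (27.3 − 14) = 430.0/13.3 = 32.331 mL/cmH2O.
τ = R × C = 15.521 × 0.03233 L/cmH2O = 0.5018 s.
Fraction remaining = e^(−Te/τ) = e^(−0.53/0.5018) = 0.3478; trapped volume = 430.0 × 0.3478 = 149.55 mL.
Additional alveolar pressure from trapping ≈ V_trapped / C = 149.55 / 32.331 = 4.626 cmH2O.

4.6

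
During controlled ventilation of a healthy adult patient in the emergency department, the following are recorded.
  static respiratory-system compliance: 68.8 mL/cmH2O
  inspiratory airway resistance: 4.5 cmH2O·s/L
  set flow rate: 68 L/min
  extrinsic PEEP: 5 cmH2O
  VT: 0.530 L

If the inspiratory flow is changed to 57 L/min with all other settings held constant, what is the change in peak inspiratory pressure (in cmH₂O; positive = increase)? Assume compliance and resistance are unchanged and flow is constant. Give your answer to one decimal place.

Flow: 68 L/min ÷ 60 = 1.1333 L/s.
New flow: 57 L/min ÷ 60 = 0.95 L/s.
PIP = Vt/C + R·V̇ + PEEP (constant-flow equation of motion).
Only the resistive term changes: ΔPIP = R × ΔV̇ = 4.5 × (0.95 − 1.1333) = 4.5 × -0.1833 = -0.8249 cmH2O.

-0.8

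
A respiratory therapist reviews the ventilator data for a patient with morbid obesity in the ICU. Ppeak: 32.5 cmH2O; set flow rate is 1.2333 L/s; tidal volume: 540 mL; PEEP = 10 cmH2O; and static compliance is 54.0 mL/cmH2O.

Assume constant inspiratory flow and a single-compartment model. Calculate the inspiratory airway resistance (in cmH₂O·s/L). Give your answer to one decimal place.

10.1

Equation of motion (constant flow): PIP = Vt/C + R·V̇ + PEEP.
R·V̇ = PIP − Vt/C − PEEP = 32.5 − 540/54.0 − 10 = 32.5 − 10.0 − 10 = 12.5 cmH2O.
R = 12.5 / 1.2333 = 10.135 cmH2O·s/L.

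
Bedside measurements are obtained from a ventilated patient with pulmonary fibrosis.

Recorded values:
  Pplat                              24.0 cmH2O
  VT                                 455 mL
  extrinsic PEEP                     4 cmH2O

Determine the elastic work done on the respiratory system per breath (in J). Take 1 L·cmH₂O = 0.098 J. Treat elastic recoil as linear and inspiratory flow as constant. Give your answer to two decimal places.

Elastic work ≈ ½ × (Pplat − PEEP) × Vt = 0.5 × (24.0 − 4) × 0.455 L = 0.5 × 20.0 × 0.455 = 4.55 L·cmH2O.
× 0.098 J/(L·cmH2O) → 0.4459 J.

0.45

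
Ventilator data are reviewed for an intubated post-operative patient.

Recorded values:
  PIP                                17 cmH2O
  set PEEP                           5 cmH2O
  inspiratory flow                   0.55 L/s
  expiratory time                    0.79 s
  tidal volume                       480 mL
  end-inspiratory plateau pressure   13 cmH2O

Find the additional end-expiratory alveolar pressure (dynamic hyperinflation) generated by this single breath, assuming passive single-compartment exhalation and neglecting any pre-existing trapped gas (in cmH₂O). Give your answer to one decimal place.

R = (PIP − Pplat)/V̇ = (17 − 13) / 0.55 = 4.0/0.55 = 7.273 cmH2O·s/L.
C = Vt/(Pplat − PEEP) = 480.0 / (13 − 5) = 480.0/8.0 = 60.0 mL/cmH2O.
τ = R × C = 7.273 × 0.06 L/cmH2O = 0.4364 s.
Fraction remaining = e^(−Te/τ) = e^(−0.79/0.4364) = 0.1636; trapped volume = 480.0 × 0.1636 = 78.528 mL.
Additional alveolar pressure from trapping ≈ V_trapped / C = 78.528 / 60.0 = 1.309 cmH2O.

1.3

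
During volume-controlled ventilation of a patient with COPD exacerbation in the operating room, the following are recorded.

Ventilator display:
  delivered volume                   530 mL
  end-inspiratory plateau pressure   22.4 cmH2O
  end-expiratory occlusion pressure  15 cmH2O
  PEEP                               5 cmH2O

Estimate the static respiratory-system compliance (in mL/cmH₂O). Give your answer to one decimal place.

End-expiratory occlusion gives total PEEP = 15 cmH2O (intrinsic PEEP = 15 − 5 = 10). Use total PEEP for the elastic gradient.
Cstat = Vt / (Pplat − PEEPtotal) = 530 / (22.4 − 15) = 530 / 7.4 = 71.622 mL/cmH2O.

71.6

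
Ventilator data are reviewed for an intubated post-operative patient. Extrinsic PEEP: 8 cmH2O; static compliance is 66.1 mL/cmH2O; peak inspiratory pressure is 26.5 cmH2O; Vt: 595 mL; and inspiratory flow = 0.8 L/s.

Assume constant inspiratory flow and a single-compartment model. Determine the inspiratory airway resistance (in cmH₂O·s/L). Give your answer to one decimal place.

Equation of motion (constant flow): PIP = Vt/C + R·V̇ + PEEP.
R·V̇ = PIP − Vt/C − PEEP = 26.5 − 595/66.1 − 8 = 26.5 − 9.002 − 8 = 9.498 cmH2O.
R = 9.498 / 0.8 = 11.873 cmH2O·s/L.

11.9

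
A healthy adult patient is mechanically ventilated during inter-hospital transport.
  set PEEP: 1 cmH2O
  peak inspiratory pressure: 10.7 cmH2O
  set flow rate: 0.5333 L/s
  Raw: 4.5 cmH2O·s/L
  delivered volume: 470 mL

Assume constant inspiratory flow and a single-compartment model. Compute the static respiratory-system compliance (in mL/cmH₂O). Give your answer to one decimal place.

64.4

Equation of motion (constant flow): PIP = Vt/C + R·V̇ + PEEP.
Vt/C = PIP − R·V̇ − PEEP = 10.7 − 4.5×0.5333 − 1 = 10.7 − 2.4 − 1 = 7.3 cmH2O.
C = Vt / 7.3 = 470 / 7.3 = 64.384 mL/cmH2O.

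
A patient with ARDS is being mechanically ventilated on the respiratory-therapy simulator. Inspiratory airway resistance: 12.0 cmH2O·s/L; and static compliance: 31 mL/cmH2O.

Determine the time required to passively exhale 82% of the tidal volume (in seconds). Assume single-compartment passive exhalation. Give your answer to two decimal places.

τ = R × C = 12.0 × 31 mL/cmH2O = 12.0 × 0.031 L/cmH2O = 0.372 s.
Exhaled fraction f = 1 − e^(−t/τ) → t = −τ·ln(1 − f) = −0.372·ln(0.18) = 0.6379 s.

0.64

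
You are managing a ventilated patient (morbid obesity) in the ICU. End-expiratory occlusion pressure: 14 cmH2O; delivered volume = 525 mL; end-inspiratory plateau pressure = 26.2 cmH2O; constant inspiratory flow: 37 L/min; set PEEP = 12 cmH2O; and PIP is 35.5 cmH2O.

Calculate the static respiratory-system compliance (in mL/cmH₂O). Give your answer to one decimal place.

43.0

End-expiratory occlusion gives total PEEP = 14 cmH2O (intrinsic PEEP = 14 − 12 = 2). Use total PEEP for the elastic gradient.
Cstat = Vt / (Pplat − PEEPtotal) = 525 / (26.2 − 14) = 525 / 12.2 = 43.033 mL/cmH2O.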